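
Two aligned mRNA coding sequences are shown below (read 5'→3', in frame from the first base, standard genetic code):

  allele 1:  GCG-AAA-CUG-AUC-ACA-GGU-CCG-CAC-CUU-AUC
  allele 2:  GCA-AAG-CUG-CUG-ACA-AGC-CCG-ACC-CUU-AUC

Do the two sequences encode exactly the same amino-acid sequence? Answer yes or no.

Codon 1: GCG Ala / GCA Ala — synonymous.
Codon 2: AAA Lys / AAG Lys — synonymous.
Codon 3: CUG Leu / CUG Leu — identical.
Codon 4: AUC Ile / CUG Leu — nonsynonymous.
Codon 5: ACA Thr / ACA Thr — identical.
Codon 6: GGU Gly / AGC Ser — nonsynonymous.
Codon 7: CCG Pro / CCG Pro — identical.
Codon 8: CAC His / ACC Thr — nonsynonymous.
Codon 9: CUU Leu / CUU Leu — identical.
Codon 10: AUC Ile / AUC Ile — identical.
Nonsynonymous differences: 3 → different protein.

no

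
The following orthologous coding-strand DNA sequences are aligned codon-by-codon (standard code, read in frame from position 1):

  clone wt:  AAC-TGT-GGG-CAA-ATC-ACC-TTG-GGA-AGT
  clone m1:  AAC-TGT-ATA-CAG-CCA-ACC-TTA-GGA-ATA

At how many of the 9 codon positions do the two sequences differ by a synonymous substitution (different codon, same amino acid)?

2

Codon 1: AAC Asn / AAC Asn — identical.
Codon 2: TGT Cys / TGT Cys — identical.
Codon 3: GGG Gly / ATA Ile — nonsynonymous.
Codon 4: CAA Gln / CAG Gln — synonymous.
Codon 5: ATC Ile / CCA Pro — nonsynonymous.
Codon 6: ACC Thr / ACC Thr — identical.
Codon 7: TTG Leu / TTA Leu — synonymous.
Codon 8: GGA Gly / GGA Gly — identical.
Codon 9: AGT Ser / ATA Ile — nonsynonymous.
Synonymous differences: 2.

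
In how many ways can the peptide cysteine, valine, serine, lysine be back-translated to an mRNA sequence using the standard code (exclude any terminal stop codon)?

96

Cys: 2 codons.
Val: 4 codons.
Ser: 6 codons.
Lys: 2 codons.
2 × 4 × 6 × 2 = 96.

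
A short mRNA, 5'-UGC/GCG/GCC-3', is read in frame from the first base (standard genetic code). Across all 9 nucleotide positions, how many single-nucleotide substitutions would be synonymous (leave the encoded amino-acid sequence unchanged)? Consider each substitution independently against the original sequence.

7

Codon 1 (UGC, Cys): 1 synonymous substitution.
Codon 2 (GCG, Ala): 3 synonymous substitutions.
Codon 3 (GCC, Ala): 3 synonymous substitutions.
Total: 1 + 3 + 3 = 7.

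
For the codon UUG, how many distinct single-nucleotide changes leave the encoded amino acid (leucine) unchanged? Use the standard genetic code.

Position 1: CUG → 1 synonymous.
Position 2: none → 0 synonymous.
Position 3: UUA → 1 synonymous.
Total: 1 + 0 + 1 = 2.

2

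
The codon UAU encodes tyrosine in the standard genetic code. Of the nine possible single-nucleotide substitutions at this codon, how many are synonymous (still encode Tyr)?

1

Position 1: none → 0 synonymous.
Position 2: none → 0 synonymous.
Position 3: UAC → 1 synonymous.
Total: 0 + 0 + 1 = 1.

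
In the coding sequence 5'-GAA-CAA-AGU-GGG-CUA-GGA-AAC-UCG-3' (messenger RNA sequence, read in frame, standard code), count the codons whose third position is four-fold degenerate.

4

Codon 1 GAA (Glu): third position 2-fold.
Codon 2 CAA (Gln): third position 2-fold.
Codon 3 AGU (Ser): third position 2-fold.
Codon 4 GGG (Gly): third position 4-fold.
Codon 5 CUA (Leu): third position 4-fold.
Codon 6 GGA (Gly): third position 4-fold.
Codon 7 AAC (Asn): third position 2-fold.
Codon 8 UCG (Ser): third position 4-fold.
Four-fold degenerate third positions: 4.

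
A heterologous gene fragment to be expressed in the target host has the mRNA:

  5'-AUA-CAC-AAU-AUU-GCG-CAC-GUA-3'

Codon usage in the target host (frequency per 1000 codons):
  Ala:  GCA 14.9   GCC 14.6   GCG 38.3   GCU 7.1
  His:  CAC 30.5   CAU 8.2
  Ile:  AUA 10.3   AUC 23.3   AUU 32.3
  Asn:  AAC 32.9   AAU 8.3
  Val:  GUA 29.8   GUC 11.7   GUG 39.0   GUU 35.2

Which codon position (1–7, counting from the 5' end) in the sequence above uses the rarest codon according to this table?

3

Codon 1 AUA (Ile): 10.3 per 1000.
Codon 2 CAC (His): 30.5 per 1000.
Codon 3 AAU (Asn): 8.3 per 1000.
Codon 4 AUU (Ile): 32.3 per 1000.
Codon 5 GCG (Ala): 38.3 per 1000.
Codon 6 CAC (His): 30.5 per 1000.
Codon 7 GUA (Val): 29.8 per 1000.
Lowest frequency is 8.3 at codon 3.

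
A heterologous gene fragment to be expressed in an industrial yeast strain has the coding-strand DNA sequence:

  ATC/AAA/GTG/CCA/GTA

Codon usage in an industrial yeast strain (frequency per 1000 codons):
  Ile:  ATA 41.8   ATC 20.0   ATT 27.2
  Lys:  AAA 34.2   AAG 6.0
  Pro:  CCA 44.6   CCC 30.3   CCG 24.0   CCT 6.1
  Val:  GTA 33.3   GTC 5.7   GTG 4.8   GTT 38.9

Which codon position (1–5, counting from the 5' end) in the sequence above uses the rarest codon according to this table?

Codon 1 ATC (Ile): 20.0 per 1000.
Codon 2 AAA (Lys): 34.2 per 1000.
Codon 3 GTG (Val): 4.8 per 1000.
Codon 4 CCA (Pro): 44.6 per 1000.
Codon 5 GTA (Val): 33.3 per 1000.
Lowest frequency is 4.8 at codon 3.

3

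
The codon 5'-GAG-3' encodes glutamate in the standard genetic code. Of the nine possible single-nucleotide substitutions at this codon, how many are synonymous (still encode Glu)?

Position 1: none → 0 synonymous.
Position 2: none → 0 synonymous.
Position 3: GAA → 1 synonymous.
Total: 0 + 0 + 1 = 1.

1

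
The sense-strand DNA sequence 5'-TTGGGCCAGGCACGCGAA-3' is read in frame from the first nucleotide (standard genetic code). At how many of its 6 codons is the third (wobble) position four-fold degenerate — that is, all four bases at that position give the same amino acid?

Codon 1 TTG (Leu): third position 2-fold.
Codon 2 GGC (Gly): third position 4-fold.
Codon 3 CAG (Gln): third position 2-fold.
Codon 4 GCA (Ala): third position 4-fold.
Codon 5 CGC (Arg): third position 4-fold.
Codon 6 GAA (Glu): third position 2-fold.
Four-fold degenerate third positions: 3.

3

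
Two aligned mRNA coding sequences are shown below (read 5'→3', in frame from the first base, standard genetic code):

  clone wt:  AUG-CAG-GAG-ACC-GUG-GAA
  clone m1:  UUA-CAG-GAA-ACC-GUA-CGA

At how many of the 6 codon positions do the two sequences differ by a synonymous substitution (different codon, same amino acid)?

2

Codon 1: AUG Met / UUA Leu — nonsynonymous.
Codon 2: CAG Gln / CAG Gln — identical.
Codon 3: GAG Glu / GAA Glu — synonymous.
Codon 4: ACC Thr / ACC Thr — identical.
Codon 5: GUG Val / GUA Val — synonymous.
Codon 6: GAA Glu / CGA Arg — nonsynonymous.
Synonymous differences: 2.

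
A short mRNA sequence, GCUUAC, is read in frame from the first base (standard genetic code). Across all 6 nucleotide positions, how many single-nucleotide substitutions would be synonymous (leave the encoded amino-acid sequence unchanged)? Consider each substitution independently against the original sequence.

4

Codon 1 (GCU, Ala): 3 synonymous substitutions.
Codon 2 (UAC, Tyr): 1 synonymous substitution.
Total: 3 + 1 = 4.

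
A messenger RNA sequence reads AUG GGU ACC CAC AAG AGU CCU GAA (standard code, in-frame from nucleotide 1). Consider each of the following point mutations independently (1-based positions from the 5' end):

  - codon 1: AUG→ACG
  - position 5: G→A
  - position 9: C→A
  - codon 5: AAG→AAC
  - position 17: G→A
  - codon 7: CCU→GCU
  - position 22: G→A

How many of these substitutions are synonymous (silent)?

Codon 1: AUG (Met) → ACG (Thr) — missense.
Codon 2: GGU (Gly) → GAU (Asp) — missense.
Codon 3: ACC (Thr) → ACA (Thr) — synonymous.
Codon 5: AAG (Lys) → AAC (Asn) — missense.
Codon 6: AGU (Ser) → AAU (Asn) — missense.
Codon 7: CCU (Pro) → GCU (Ala) — missense.
Codon 8: GAA (Glu) → AAA (Lys) — missense.
Synonymous: 1 of 7.

1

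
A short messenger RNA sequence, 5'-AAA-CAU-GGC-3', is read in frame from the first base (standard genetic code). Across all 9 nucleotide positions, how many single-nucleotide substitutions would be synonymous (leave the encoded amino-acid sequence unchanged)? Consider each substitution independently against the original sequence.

Codon 1 (AAA, Lys): 1 synonymous substitution.
Codon 2 (CAU, His): 1 synonymous substitution.
Codon 3 (GGC, Gly): 3 synonymous substitutions.
Total: 1 + 1 + 3 = 5.

5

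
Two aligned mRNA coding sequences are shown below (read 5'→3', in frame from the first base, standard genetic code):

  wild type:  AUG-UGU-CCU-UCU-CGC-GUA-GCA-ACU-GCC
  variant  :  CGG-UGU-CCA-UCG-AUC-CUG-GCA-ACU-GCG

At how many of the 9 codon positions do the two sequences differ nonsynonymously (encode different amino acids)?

Codon 1: AUG Met / CGG Arg — nonsynonymous.
Codon 2: UGU Cys / UGU Cys — identical.
Codon 3: CCU Pro / CCA Pro — synonymous.
Codon 4: UCU Ser / UCG Ser — synonymous.
Codon 5: CGC Arg / AUC Ile — nonsynonymous.
Codon 6: GUA Val / CUG Leu — nonsynonymous.
Codon 7: GCA Ala / GCA Ala — identical.
Codon 8: ACU Thr / ACU Thr — identical.
Codon 9: GCC Ala / GCG Ala — synonymous.
Nonsynonymous differences: 3.

3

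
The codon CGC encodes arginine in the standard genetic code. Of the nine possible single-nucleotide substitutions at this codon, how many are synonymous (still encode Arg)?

Position 1: none → 0 synonymous.
Position 2: none → 0 synonymous.
Position 3: CGU, CGA, CGG → 3 synonymous.
Total: 0 + 0 + 3 = 3.

3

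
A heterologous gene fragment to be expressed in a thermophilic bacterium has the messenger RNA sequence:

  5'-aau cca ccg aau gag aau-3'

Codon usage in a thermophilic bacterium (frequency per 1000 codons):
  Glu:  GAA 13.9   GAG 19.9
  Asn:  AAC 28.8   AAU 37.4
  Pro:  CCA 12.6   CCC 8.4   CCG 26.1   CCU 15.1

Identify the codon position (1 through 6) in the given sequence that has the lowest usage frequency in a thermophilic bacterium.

Codon 1 AAU (Asn): 37.4 per 1000.
Codon 2 CCA (Pro): 12.6 per 1000.
Codon 3 CCG (Pro): 26.1 per 1000.
Codon 4 AAU (Asn): 37.4 per 1000.
Codon 5 GAG (Glu): 19.9 per 1000.
Codon 6 AAU (Asn): 37.4 per 1000.
Lowest frequency is 12.6 at codon 2.

2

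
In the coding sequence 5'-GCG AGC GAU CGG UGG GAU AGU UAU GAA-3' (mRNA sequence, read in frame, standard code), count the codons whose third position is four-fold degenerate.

Codon 1 GCG (Ala): third position 4-fold.
Codon 2 AGC (Ser): third position 2-fold.
Codon 3 GAU (Asp): third position 2-fold.
Codon 4 CGG (Arg): third position 4-fold.
Codon 5 UGG (Trp): third position 1-fold.
Codon 6 GAU (Asp): third position 2-fold.
Codon 7 AGU (Ser): third position 2-fold.
Codon 8 UAU (Tyr): third position 2-fold.
Codon 9 GAA (Glu): third position 2-fold.
Four-fold degenerate third positions: 2.

2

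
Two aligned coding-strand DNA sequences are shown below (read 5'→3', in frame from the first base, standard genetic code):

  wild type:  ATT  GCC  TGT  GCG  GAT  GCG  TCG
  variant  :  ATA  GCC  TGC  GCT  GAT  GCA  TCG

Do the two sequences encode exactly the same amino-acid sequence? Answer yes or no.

Codon 1: ATT Ile / ATA Ile — synonymous.
Codon 2: GCC Ala / GCC Ala — identical.
Codon 3: TGT Cys / TGC Cys — synonymous.
Codon 4: GCG Ala / GCT Ala — synonymous.
Codon 5: GAT Asp / GAT Asp — identical.
Codon 6: GCG Ala / GCA Ala — synonymous.
Codon 7: TCG Ser / TCG Ser — identical.
Nonsynonymous differences: 0 → same protein.

yes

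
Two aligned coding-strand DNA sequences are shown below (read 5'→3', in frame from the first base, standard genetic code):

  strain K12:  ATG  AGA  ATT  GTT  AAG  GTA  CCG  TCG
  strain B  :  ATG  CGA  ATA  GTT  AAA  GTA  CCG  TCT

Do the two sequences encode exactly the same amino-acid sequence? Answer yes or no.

Codon 1: ATG Met / ATG Met — identical.
Codon 2: AGA Arg / CGA Arg — synonymous.
Codon 3: ATT Ile / ATA Ile — synonymous.
Codon 4: GTT Val / GTT Val — identical.
Codon 5: AAG Lys / AAA Lys — synonymous.
Codon 6: GTA Val / GTA Val — identical.
Codon 7: CCG Pro / CCG Pro — identical.
Codon 8: TCG Ser / TCT Ser — synonymous.
Nonsynonymous differences: 0 → same protein.

yes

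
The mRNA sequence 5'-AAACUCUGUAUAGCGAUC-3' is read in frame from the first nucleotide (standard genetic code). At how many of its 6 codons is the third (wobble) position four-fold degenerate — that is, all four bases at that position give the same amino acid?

2

Codon 1 AAA (Lys): third position 2-fold.
Codon 2 CUC (Leu): third position 4-fold.
Codon 3 UGU (Cys): third position 2-fold.
Codon 4 AUA (Ile): third position 3-fold.
Codon 5 GCG (Ala): third position 4-fold.
Codon 6 AUC (Ile): third position 3-fold.
Four-fold degenerate third positions: 2.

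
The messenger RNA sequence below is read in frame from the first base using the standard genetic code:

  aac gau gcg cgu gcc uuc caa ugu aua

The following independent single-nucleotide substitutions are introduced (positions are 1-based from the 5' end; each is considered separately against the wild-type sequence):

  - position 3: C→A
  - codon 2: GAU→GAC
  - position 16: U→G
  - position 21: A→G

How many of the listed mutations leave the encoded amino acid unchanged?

2

Codon 1: AAC (Asn) → AAA (Lys) — missense.
Codon 2: GAU (Asp) → GAC (Asp) — synonymous.
Codon 6: UUC (Phe) → GUC (Val) — missense.
Codon 7: CAA (Gln) → CAG (Gln) — synonymous.
Synonymous: 2 of 4.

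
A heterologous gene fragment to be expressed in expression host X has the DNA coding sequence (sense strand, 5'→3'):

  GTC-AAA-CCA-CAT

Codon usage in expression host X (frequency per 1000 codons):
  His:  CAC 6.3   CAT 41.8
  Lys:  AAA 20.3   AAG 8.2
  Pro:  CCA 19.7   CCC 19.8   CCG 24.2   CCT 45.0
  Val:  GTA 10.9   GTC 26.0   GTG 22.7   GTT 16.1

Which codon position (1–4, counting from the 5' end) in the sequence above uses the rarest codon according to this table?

3

Codon 1 GTC (Val): 26.0 per 1000.
Codon 2 AAA (Lys): 20.3 per 1000.
Codon 3 CCA (Pro): 19.7 per 1000.
Codon 4 CAT (His): 41.8 per 1000.
Lowest frequency is 19.7 at codon 3.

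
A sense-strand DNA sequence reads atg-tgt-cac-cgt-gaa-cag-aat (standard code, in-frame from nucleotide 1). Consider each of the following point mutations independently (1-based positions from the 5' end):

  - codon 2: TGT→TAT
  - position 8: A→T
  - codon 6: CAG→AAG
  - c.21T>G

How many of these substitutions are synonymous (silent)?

Codon 2: TGT (Cys) → TAT (Tyr) — missense.
Codon 3: CAC (His) → CTC (Leu) — missense.
Codon 6: CAG (Gln) → AAG (Lys) — missense.
Codon 7: AAT (Asn) → AAG (Lys) — missense.
Synonymous: 0 of 4.

0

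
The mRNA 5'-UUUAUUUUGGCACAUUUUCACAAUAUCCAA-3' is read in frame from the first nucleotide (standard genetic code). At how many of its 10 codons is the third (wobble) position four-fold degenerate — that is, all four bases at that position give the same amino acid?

Codon 1 UUU (Phe): third position 2-fold.
Codon 2 AUU (Ile): third position 3-fold.
Codon 3 UUG (Leu): third position 2-fold.
Codon 4 GCA (Ala): third position 4-fold.
Codon 5 CAU (His): third position 2-fold.
Codon 6 UUU (Phe): third position 2-fold.
Codon 7 CAC (His): third position 2-fold.
Codon 8 AAU (Asn): third position 2-fold.
Codon 9 AUC (Ile): third position 3-fold.
Codon 10 CAA (Gln): third position 2-fold.
Four-fold degenerate third positions: 1.

1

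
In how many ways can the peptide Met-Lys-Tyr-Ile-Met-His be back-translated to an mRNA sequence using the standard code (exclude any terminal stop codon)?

Met: 1 codon.
Lys: 2 codons.
Tyr: 2 codons.
Ile: 3 codons.
Met: 1 codon.
His: 2 codons.
1 × 2 × 2 × 3 × 1 × 2 = 24.

24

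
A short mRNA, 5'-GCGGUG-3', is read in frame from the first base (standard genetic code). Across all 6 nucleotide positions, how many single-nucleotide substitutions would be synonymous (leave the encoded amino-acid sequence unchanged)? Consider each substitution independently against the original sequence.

Codon 1 (GCG, Ala): 3 synonymous substitutions.
Codon 2 (GUG, Val): 3 synonymous substitutions.
Total: 3 + 3 = 6.

6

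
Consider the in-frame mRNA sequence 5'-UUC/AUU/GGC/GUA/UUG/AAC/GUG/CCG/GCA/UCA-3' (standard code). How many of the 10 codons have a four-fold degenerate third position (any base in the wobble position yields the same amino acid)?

6

Codon 1 UUC (Phe): third position 2-fold.
Codon 2 AUU (Ile): third position 3-fold.
Codon 3 GGC (Gly): third position 4-fold.
Codon 4 GUA (Val): third position 4-fold.
Codon 5 UUG (Leu): third position 2-fold.
Codon 6 AAC (Asn): third position 2-fold.
Codon 7 GUG (Val): third position 4-fold.
Codon 8 CCG (Pro): third position 4-fold.
Codon 9 GCA (Ala): third position 4-fold.
Codon 10 UCA (Ser): third position 4-fold.
Four-fold degenerate third positions: 6.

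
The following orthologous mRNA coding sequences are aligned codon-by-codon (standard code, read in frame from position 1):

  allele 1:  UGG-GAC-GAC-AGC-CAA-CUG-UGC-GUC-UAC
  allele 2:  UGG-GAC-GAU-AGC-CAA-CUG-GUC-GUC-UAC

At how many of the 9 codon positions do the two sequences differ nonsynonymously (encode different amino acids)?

Codon 1: UGG Trp / UGG Trp — identical.
Codon 2: GAC Asp / GAC Asp — identical.
Codon 3: GAC Asp / GAU Asp — synonymous.
Codon 4: AGC Ser / AGC Ser — identical.
Codon 5: CAA Gln / CAA Gln — identical.
Codon 6: CUG Leu / CUG Leu — identical.
Codon 7: UGC Cys / GUC Val — nonsynonymous.
Codon 8: GUC Val / GUC Val — identical.
Codon 9: UAC Tyr / UAC Tyr — identical.
Nonsynonymous differences: 1.

1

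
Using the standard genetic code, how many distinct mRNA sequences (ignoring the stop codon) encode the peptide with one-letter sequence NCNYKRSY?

2304

Asn: 2 codons.
Cys: 2 codons.
Asn: 2 codons.
Tyr: 2 codons.
Lys: 2 codons.
Arg: 6 codons.
Ser: 6 codons.
Tyr: 2 codons.
2 × 2 × 2 × 2 × 2 × 6 × 6 × 2 = 2304.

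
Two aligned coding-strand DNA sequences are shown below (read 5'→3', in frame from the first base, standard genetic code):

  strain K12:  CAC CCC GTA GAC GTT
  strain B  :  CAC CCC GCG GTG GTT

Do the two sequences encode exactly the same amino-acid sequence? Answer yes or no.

no

Codon 1: CAC His / CAC His — identical.
Codon 2: CCC Pro / CCC Pro — identical.
Codon 3: GTA Val / GCG Ala — nonsynonymous.
Codon 4: GAC Asp / GTG Val — nonsynonymous.
Codon 5: GTT Val / GTT Val — identical.
Nonsynonymous differences: 2 → different protein.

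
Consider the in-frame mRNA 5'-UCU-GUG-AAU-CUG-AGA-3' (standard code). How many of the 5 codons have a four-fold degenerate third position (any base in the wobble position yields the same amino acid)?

3

Codon 1 UCU (Ser): third position 4-fold.
Codon 2 GUG (Val): third position 4-fold.
Codon 3 AAU (Asn): third position 2-fold.
Codon 4 CUG (Leu): third position 4-fold.
Codon 5 AGA (Arg): third position 2-fold.
Four-fold degenerate third positions: 3.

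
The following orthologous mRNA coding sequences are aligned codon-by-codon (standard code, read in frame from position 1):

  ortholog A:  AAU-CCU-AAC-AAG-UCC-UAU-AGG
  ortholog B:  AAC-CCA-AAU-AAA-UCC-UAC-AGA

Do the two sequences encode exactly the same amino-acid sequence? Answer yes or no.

yes

Codon 1: AAU Asn / AAC Asn — synonymous.
Codon 2: CCU Pro / CCA Pro — synonymous.
Codon 3: AAC Asn / AAU Asn — synonymous.
Codon 4: AAG Lys / AAA Lys — synonymous.
Codon 5: UCC Ser / UCC Ser — identical.
Codon 6: UAU Tyr / UAC Tyr — synonymous.
Codon 7: AGG Arg / AGA Arg — synonymous.
Nonsynonymous differences: 0 → same protein.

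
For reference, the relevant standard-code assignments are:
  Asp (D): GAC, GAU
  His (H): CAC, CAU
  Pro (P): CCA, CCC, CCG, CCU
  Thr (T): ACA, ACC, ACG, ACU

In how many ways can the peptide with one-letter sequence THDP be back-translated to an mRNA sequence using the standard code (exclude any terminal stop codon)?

Thr: 4 codons.
His: 2 codons.
Asp: 2 codons.
Pro: 4 codons.
4 × 2 × 2 × 4 = 64.

64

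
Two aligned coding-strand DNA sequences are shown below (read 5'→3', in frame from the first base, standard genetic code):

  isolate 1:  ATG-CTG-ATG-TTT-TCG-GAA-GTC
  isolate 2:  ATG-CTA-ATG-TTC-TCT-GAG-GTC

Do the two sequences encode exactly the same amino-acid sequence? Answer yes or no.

yes

Codon 1: ATG Met / ATG Met — identical.
Codon 2: CTG Leu / CTA Leu — synonymous.
Codon 3: ATG Met / ATG Met — identical.
Codon 4: TTT Phe / TTC Phe — synonymous.
Codon 5: TCG Ser / TCT Ser — synonymous.
Codon 6: GAA Glu / GAG Glu — synonymous.
Codon 7: GTC Val / GTC Val — identical.
Nonsynonymous differences: 0 → same protein.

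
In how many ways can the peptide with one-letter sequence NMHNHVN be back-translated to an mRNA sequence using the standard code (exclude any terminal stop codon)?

128

Asn: 2 codons.
Met: 1 codon.
His: 2 codons.
Asn: 2 codons.
His: 2 codons.
Val: 4 codons.
Asn: 2 codons.
2 × 1 × 2 × 2 × 2 × 4 × 2 = 128.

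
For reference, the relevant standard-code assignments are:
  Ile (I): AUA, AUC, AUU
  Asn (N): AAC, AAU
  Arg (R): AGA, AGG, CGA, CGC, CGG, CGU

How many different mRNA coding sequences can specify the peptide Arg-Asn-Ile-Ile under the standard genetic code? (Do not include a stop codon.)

108

Arg: 6 codons.
Asn: 2 codons.
Ile: 3 codons.
Ile: 3 codons.
6 × 2 × 3 × 3 = 108.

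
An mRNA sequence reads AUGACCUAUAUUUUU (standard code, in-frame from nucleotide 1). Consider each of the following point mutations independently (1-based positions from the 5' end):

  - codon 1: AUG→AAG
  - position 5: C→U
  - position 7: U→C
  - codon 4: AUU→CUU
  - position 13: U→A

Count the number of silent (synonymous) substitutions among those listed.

0

Codon 1: AUG (Met) → AAG (Lys) — missense.
Codon 2: ACC (Thr) → AUC (Ile) — missense.
Codon 3: UAU (Tyr) → CAU (His) — missense.
Codon 4: AUU (Ile) → CUU (Leu) — missense.
Codon 5: UUU (Phe) → AUU (Ile) — missense.
Synonymous: 0 of 5.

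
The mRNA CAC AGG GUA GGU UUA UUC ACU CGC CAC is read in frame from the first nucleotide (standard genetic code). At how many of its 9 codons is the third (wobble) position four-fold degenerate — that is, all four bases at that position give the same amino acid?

4

Codon 1 CAC (His): third position 2-fold.
Codon 2 AGG (Arg): third position 2-fold.
Codon 3 GUA (Val): third position 4-fold.
Codon 4 GGU (Gly): third position 4-fold.
Codon 5 UUA (Leu): third position 2-fold.
Codon 6 UUC (Phe): third position 2-fold.
Codon 7 ACU (Thr): third position 4-fold.
Codon 8 CGC (Arg): third position 4-fold.
Codon 9 CAC (His): third position 2-fold.
Four-fold degenerate third positions: 4.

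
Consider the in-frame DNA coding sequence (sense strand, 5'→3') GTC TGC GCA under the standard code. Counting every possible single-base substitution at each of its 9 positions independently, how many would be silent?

Codon 1 (GTC, Val): 3 synonymous substitutions.
Codon 2 (TGC, Cys): 1 synonymous substitution.
Codon 3 (GCA, Ala): 3 synonymous substitutions.
Total: 3 + 1 + 3 = 7.

7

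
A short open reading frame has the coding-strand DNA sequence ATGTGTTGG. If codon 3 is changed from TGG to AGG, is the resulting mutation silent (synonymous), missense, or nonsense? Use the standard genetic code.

missense

Position 7 falls in codon 3: TGG → Trp.
After the substitution the codon is AGG → Arg.
Trp ≠ Arg, so this is a missense mutation.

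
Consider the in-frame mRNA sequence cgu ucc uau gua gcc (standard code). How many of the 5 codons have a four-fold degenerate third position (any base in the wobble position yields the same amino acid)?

4

Codon 1 CGU (Arg): third position 4-fold.
Codon 2 UCC (Ser): third position 4-fold.
Codon 3 UAU (Tyr): third position 2-fold.
Codon 4 GUA (Val): third position 4-fold.
Codon 5 GCC (Ala): third position 4-fold.
Four-fold degenerate third positions: 4.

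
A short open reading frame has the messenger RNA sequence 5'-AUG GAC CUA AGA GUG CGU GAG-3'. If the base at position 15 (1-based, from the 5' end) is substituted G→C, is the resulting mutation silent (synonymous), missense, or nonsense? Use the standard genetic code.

silent

Position 15 falls in codon 5: GUG → Val.
After the substitution the codon is GUC → Val.
Both encode Val, so the change is synonymous.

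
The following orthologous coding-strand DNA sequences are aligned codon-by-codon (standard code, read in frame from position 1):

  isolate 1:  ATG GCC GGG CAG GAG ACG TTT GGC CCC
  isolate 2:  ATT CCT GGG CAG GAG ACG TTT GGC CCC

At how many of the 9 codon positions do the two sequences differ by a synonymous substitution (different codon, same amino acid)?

0

Codon 1: ATG Met / ATT Ile — nonsynonymous.
Codon 2: GCC Ala / CCT Pro — nonsynonymous.
Codon 3: GGG Gly / GGG Gly — identical.
Codon 4: CAG Gln / CAG Gln — identical.
Codon 5: GAG Glu / GAG Glu — identical.
Codon 6: ACG Thr / ACG Thr — identical.
Codon 7: TTT Phe / TTT Phe — identical.
Codon 8: GGC Gly / GGC Gly — identical.
Codon 9: CCC Pro / CCC Pro — identical.
Synonymous differences: 0.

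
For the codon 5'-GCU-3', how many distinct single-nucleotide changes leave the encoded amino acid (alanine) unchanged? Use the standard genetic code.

3

Position 1: none → 0 synonymous.
Position 2: none → 0 synonymous.
Position 3: GCC, GCA, GCG → 3 synonymous.
Total: 0 + 0 + 3 = 3.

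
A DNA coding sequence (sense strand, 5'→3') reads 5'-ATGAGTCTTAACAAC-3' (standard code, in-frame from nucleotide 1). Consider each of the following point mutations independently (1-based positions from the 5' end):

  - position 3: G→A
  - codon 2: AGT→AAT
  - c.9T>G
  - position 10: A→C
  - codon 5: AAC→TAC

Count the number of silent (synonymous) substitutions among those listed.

1

Codon 1: ATG (Met) → ATA (Ile) — missense.
Codon 2: AGT (Ser) → AAT (Asn) — missense.
Codon 3: CTT (Leu) → CTG (Leu) — synonymous.
Codon 4: AAC (Asn) → CAC (His) — missense.
Codon 5: AAC (Asn) → TAC (Tyr) — missense.
Synonymous: 1 of 5.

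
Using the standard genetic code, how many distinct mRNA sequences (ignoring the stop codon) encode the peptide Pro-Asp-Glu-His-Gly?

Pro: 4 codons.
Asp: 2 codons.
Glu: 2 codons.
His: 2 codons.
Gly: 4 codons.
4 × 2 × 2 × 2 × 4 = 128.

128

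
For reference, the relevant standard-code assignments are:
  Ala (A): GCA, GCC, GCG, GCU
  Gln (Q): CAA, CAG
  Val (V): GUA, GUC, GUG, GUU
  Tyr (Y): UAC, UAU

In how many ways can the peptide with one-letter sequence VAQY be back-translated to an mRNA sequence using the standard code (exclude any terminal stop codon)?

Val: 4 codons.
Ala: 4 codons.
Gln: 2 codons.
Tyr: 2 codons.
4 × 4 × 2 × 2 = 64.

64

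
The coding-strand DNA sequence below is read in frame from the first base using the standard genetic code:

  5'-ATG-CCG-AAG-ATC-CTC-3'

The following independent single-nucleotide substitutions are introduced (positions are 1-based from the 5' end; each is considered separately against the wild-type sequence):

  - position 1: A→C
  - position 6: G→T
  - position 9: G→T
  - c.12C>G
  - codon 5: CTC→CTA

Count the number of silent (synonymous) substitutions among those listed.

Codon 1: ATG (Met) → CTG (Leu) — missense.
Codon 2: CCG (Pro) → CCT (Pro) — synonymous.
Codon 3: AAG (Lys) → AAT (Asn) — missense.
Codon 4: ATC (Ile) → ATG (Met) — missense.
Codon 5: CTC (Leu) → CTA (Leu) — synonymous.
Synonymous: 2 of 5.

2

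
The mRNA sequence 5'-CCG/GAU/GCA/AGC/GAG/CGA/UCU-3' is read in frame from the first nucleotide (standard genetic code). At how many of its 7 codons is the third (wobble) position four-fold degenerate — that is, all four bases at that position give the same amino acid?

4

Codon 1 CCG (Pro): third position 4-fold.
Codon 2 GAU (Asp): third position 2-fold.
Codon 3 GCA (Ala): third position 4-fold.
Codon 4 AGC (Ser): third position 2-fold.
Codon 5 GAG (Glu): third position 2-fold.
Codon 6 CGA (Arg): third position 4-fold.
Codon 7 UCU (Ser): third position 4-fold.
Four-fold degenerate third positions: 4.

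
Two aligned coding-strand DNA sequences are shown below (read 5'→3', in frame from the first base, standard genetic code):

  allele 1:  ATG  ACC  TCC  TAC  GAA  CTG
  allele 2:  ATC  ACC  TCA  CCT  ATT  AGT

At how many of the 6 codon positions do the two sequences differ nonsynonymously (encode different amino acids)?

Codon 1: ATG Met / ATC Ile — nonsynonymous.
Codon 2: ACC Thr / ACC Thr — identical.
Codon 3: TCC Ser / TCA Ser — synonymous.
Codon 4: TAC Tyr / CCT Pro — nonsynonymous.
Codon 5: GAA Glu / ATT Ile — nonsynonymous.
Codon 6: CTG Leu / AGT Ser — nonsynonymous.
Nonsynonymous differences: 4.

4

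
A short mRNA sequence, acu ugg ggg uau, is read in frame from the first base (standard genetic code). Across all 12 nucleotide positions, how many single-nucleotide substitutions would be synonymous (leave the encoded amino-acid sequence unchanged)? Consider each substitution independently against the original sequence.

7

Codon 1 (ACU, Thr): 3 synonymous substitutions.
Codon 2 (UGG, Trp): 0 synonymous substitutions.
Codon 3 (GGG, Gly): 3 synonymous substitutions.
Codon 4 (UAU, Tyr): 1 synonymous substitution.
Total: 3 + 0 + 3 + 1 = 7.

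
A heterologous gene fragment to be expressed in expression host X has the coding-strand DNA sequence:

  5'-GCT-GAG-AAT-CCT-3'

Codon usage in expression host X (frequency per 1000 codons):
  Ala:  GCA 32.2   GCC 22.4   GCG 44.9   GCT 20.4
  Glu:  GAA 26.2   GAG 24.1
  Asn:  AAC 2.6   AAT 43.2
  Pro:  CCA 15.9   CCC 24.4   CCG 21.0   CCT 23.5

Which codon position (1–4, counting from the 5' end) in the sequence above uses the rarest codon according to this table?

Codon 1 GCT (Ala): 20.4 per 1000.
Codon 2 GAG (Glu): 24.1 per 1000.
Codon 3 AAT (Asn): 43.2 per 1000.
Codon 4 CCT (Pro): 23.5 per 1000.
Lowest frequency is 20.4 at codon 1.

1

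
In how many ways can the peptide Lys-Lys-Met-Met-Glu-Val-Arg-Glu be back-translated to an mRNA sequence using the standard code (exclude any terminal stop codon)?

384

Lys: 2 codons.
Lys: 2 codons.
Met: 1 codon.
Met: 1 codon.
Glu: 2 codons.
Val: 4 codons.
Arg: 6 codons.
Glu: 2 codons.
2 × 2 × 1 × 1 × 2 × 4 × 6 × 2 = 384.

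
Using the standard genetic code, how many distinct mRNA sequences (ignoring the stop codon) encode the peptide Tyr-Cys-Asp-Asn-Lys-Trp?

Tyr: 2 codons.
Cys: 2 codons.
Asp: 2 codons.
Asn: 2 codons.
Lys: 2 codons.
Trp: 1 codon.
2 × 2 × 2 × 2 × 2 × 1 = 32.

32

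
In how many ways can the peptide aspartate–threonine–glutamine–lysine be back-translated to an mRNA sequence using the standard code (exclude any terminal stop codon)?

Asp: 2 codons.
Thr: 4 codons.
Gln: 2 codons.
Lys: 2 codons.
2 × 4 × 2 × 2 = 32.

32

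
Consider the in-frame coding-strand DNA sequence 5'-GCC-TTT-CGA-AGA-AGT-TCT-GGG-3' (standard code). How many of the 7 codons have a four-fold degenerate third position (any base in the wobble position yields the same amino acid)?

4

Codon 1 GCC (Ala): third position 4-fold.
Codon 2 TTT (Phe): third position 2-fold.
Codon 3 CGA (Arg): third position 4-fold.
Codon 4 AGA (Arg): third position 2-fold.
Codon 5 AGT (Ser): third position 2-fold.
Codon 6 TCT (Ser): third position 4-fold.
Codon 7 GGG (Gly): third position 4-fold.
Four-fold degenerate third positions: 4.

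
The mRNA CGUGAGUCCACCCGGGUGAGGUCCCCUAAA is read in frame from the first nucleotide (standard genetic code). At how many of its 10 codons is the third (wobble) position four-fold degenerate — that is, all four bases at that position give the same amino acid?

Codon 1 CGU (Arg): third position 4-fold.
Codon 2 GAG (Glu): third position 2-fold.
Codon 3 UCC (Ser): third position 4-fold.
Codon 4 ACC (Thr): third position 4-fold.
Codon 5 CGG (Arg): third position 4-fold.
Codon 6 GUG (Val): third position 4-fold.
Codon 7 AGG (Arg): third position 2-fold.
Codon 8 UCC (Ser): third position 4-fold.
Codon 9 CCU (Pro): third position 4-fold.
Codon 10 AAA (Lys): third position 2-fold.
Four-fold degenerate third positions: 7.

7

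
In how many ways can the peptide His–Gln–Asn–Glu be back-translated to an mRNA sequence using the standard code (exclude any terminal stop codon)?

16

His: 2 codons.
Gln: 2 codons.
Asn: 2 codons.
Glu: 2 codons.
2 × 2 × 2 × 2 = 16.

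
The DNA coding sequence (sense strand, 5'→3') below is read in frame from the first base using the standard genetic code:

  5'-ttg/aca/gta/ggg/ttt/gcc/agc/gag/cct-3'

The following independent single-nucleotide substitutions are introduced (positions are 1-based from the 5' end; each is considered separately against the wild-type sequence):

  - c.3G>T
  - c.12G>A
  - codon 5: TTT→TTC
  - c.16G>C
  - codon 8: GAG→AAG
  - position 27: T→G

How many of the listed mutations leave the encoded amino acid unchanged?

Codon 1: TTG (Leu) → TTT (Phe) — missense.
Codon 4: GGG (Gly) → GGA (Gly) — synonymous.
Codon 5: TTT (Phe) → TTC (Phe) — synonymous.
Codon 6: GCC (Ala) → CCC (Pro) — missense.
Codon 8: GAG (Glu) → AAG (Lys) — missense.
Codon 9: CCT (Pro) → CCG (Pro) — synonymous.
Synonymous: 3 of 6.

3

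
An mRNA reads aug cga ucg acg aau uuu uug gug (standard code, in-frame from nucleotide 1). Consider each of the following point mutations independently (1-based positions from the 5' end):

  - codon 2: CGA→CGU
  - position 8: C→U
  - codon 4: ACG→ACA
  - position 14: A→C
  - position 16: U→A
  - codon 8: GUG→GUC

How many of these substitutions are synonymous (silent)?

Codon 2: CGA (Arg) → CGU (Arg) — synonymous.
Codon 3: UCG (Ser) → UUG (Leu) — missense.
Codon 4: ACG (Thr) → ACA (Thr) — synonymous.
Codon 5: AAU (Asn) → ACU (Thr) — missense.
Codon 6: UUU (Phe) → AUU (Ile) — missense.
Codon 8: GUG (Val) → GUC (Val) — synonymous.
Synonymous: 3 of 6.

3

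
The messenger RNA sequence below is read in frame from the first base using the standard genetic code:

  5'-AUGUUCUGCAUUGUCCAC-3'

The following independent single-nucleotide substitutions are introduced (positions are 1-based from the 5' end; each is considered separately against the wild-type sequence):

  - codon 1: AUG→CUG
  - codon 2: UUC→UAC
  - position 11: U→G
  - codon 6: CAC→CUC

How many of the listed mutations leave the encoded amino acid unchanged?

Codon 1: AUG (Met) → CUG (Leu) — missense.
Codon 2: UUC (Phe) → UAC (Tyr) — missense.
Codon 4: AUU (Ile) → AGU (Ser) — missense.
Codon 6: CAC (His) → CUC (Leu) — missense.
Synonymous: 0 of 4.

0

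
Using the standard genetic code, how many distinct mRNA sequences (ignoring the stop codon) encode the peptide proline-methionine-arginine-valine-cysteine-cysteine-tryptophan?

384

Pro: 4 codons.
Met: 1 codon.
Arg: 6 codons.
Val: 4 codons.
Cys: 2 codons.
Cys: 2 codons.
Trp: 1 codon.
4 × 1 × 6 × 4 × 2 × 2 × 1 = 384.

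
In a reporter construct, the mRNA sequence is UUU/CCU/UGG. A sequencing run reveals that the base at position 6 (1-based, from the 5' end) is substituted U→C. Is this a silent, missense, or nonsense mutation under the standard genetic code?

Position 6 falls in codon 2: CCU → Pro.
After the substitution the codon is CCC → Pro.
Both encode Pro, so the change is synonymous.

silent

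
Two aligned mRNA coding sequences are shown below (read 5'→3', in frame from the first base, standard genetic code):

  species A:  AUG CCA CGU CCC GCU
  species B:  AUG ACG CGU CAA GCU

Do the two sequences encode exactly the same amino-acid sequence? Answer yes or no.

Codon 1: AUG Met / AUG Met — identical.
Codon 2: CCA Pro / ACG Thr — nonsynonymous.
Codon 3: CGU Arg / CGU Arg — identical.
Codon 4: CCC Pro / CAA Gln — nonsynonymous.
Codon 5: GCU Ala / GCU Ala — identical.
Nonsynonymous differences: 2 → different protein.

no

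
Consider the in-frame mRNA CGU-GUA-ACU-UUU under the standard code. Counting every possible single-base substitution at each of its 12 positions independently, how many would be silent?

Codon 1 (CGU, Arg): 3 synonymous substitutions.
Codon 2 (GUA, Val): 3 synonymous substitutions.
Codon 3 (ACU, Thr): 3 synonymous substitutions.
Codon 4 (UUU, Phe): 1 synonymous substitution.
Total: 3 + 3 + 3 + 1 = 10.

10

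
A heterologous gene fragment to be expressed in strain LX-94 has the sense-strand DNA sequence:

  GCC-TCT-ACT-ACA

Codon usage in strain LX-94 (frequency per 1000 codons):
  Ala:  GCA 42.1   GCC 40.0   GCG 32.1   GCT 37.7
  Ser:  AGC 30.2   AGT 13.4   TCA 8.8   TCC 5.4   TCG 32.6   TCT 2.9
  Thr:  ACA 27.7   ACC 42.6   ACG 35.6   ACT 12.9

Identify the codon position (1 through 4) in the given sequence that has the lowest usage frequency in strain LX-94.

2

Codon 1 GCC (Ala): 40.0 per 1000.
Codon 2 TCT (Ser): 2.9 per 1000.
Codon 3 ACT (Thr): 12.9 per 1000.
Codon 4 ACA (Thr): 27.7 per 1000.
Lowest frequency is 2.9 at codon 2.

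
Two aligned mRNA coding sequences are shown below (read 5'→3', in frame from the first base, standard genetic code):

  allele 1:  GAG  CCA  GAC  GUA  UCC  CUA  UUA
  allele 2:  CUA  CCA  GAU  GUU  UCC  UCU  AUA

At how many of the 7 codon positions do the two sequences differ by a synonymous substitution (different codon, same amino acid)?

2

Codon 1: GAG Glu / CUA Leu — nonsynonymous.
Codon 2: CCA Pro / CCA Pro — identical.
Codon 3: GAC Asp / GAU Asp — synonymous.
Codon 4: GUA Val / GUU Val — synonymous.
Codon 5: UCC Ser / UCC Ser — identical.
Codon 6: CUA Leu / UCU Ser — nonsynonymous.
Codon 7: UUA Leu / AUA Ile — nonsynonymous.
Synonymous differences: 2.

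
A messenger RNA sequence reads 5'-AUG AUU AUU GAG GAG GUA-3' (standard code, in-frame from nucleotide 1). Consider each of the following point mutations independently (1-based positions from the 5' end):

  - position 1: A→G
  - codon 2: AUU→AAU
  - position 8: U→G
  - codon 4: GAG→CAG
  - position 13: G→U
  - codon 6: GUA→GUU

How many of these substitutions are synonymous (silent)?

1

Codon 1: AUG (Met) → GUG (Val) — missense.
Codon 2: AUU (Ile) → AAU (Asn) — missense.
Codon 3: AUU (Ile) → AGU (Ser) — missense.
Codon 4: GAG (Glu) → CAG (Gln) — missense.
Codon 5: GAG (Glu) → UAG (Stop) — nonsense.
Codon 6: GUA (Val) → GUU (Val) — synonymous.
Synonymous: 1 of 6.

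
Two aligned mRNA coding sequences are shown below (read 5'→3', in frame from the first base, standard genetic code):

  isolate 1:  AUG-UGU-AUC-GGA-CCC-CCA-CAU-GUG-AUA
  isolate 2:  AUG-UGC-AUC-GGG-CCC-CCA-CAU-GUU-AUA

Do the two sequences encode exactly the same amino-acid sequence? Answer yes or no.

yes

Codon 1: AUG Met / AUG Met — identical.
Codon 2: UGU Cys / UGC Cys — synonymous.
Codon 3: AUC Ile / AUC Ile — identical.
Codon 4: GGA Gly / GGG Gly — synonymous.
Codon 5: CCC Pro / CCC Pro — identical.
Codon 6: CCA Pro / CCA Pro — identical.
Codon 7: CAU His / CAU His — identical.
Codon 8: GUG Val / GUU Val — synonymous.
Codon 9: AUA Ile / AUA Ile — identical.
Nonsynonymous differences: 0 → same protein.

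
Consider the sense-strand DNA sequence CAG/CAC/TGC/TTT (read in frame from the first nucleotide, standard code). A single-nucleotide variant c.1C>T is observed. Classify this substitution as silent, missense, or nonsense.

nonsense

Position 1 falls in codon 1: CAG → Gln.
After the substitution the codon is TAG → Stop.
The new codon is a stop codon, so this is a nonsense mutation.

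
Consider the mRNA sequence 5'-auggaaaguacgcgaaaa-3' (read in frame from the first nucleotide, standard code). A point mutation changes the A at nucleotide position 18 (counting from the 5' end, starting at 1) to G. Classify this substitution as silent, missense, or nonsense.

Position 18 falls in codon 6: AAA → Lys.
After the substitution the codon is AAG → Lys.
Both encode Lys, so the change is synonymous.

silent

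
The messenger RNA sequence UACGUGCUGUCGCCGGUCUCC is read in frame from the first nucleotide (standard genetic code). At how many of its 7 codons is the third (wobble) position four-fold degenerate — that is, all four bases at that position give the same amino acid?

6

Codon 1 UAC (Tyr): third position 2-fold.
Codon 2 GUG (Val): third position 4-fold.
Codon 3 CUG (Leu): third position 4-fold.
Codon 4 UCG (Ser): third position 4-fold.
Codon 5 CCG (Pro): third position 4-fold.
Codon 6 GUC (Val): third position 4-fold.
Codon 7 UCC (Ser): third position 4-fold.
Four-fold degenerate third positions: 6.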